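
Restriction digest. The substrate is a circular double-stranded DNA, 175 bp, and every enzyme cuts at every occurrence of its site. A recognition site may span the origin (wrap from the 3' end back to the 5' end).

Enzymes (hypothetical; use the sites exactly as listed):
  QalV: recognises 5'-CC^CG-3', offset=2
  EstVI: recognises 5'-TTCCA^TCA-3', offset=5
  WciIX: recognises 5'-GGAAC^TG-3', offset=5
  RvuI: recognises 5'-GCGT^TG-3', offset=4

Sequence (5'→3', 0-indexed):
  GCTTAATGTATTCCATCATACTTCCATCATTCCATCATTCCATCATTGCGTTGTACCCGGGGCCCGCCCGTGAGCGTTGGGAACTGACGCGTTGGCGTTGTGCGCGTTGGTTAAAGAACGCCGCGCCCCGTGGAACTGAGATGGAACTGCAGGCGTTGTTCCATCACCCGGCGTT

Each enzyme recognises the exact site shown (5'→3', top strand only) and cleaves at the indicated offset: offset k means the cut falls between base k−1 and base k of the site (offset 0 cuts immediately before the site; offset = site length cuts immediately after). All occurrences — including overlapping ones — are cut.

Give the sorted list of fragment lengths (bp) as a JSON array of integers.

Site scan:
  QalV (CCCG, off=2): starts [55, 62, 66, 126, 166] → cuts [57, 64, 68, 128, 168]
  EstVI (TTCCATCA, off=5): starts [10, 21, 29, 37, 158] → cuts [15, 26, 34, 42, 163]
  WciIX (GGAACTG, off=5): starts [79, 131, 142] → cuts [84, 136, 147]
  RvuI (GCGTTG, off=4): starts [47, 73, 88, 94, 103, 152, 170] → cuts [51, 77, 92, 98, 107, 156, 174]

Pooled cuts: [15, 26, 34, 42, 51, 57, 64, 68, 77, 84, 92, 98, 107, 128, 136, 147, 156, 163, 168, 174]

Fragments:
  15→26: 11 bp
  26→34: 8 bp
  34→42: 8 bp
  42→51: 9 bp
  51→57: 6 bp
  57→64: 7 bp
  64→68: 4 bp
  68→77: 9 bp
  77→84: 7 bp
  84→92: 8 bp
  92→98: 6 bp
  98→107: 9 bp
  107→128: 21 bp
  128→136: 8 bp
  136→147: 11 bp
  147→156: 9 bp
  156→163: 7 bp
  163→168: 5 bp
  168→174: 6 bp
  174→15 (wrap): 175-174+15 = 16 bp

[4,5,6,6,6,7,7,7,8,8,8,8,9,9,9,9,11,11,16,21]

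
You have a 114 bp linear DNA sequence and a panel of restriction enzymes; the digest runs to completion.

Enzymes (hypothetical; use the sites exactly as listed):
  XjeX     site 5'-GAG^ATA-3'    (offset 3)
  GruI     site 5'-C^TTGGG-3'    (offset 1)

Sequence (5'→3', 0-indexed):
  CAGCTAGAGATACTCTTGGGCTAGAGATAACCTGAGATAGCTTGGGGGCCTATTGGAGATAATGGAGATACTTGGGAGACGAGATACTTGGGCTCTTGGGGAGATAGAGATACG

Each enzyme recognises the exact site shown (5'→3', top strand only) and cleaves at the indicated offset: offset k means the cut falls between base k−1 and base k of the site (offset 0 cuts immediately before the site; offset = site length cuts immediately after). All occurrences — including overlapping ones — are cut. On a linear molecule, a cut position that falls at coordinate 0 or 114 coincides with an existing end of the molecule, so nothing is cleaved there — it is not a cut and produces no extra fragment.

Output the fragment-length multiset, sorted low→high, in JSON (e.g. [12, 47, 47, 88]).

[4,4,5,5,6,6,8,8,9,9,10,11,12,17]

Scan for sites:
  XjeX GAGATA/3: at [6, 23, 33, 55, 64, 80, 100, 106] ⇒ [9, 26, 36, 58, 67, 83, 103, 109]
  GruI CTTGGG/1: at [14, 40, 70, 86, 94] ⇒ [15, 41, 71, 87, 95]

Pooled cuts: [9, 15, 26, 36, 41, 58, 67, 71, 83, 87, 95, 103, 109]

Fragment lengths:
  [0,9): 9 bp
  [9,15): 6 bp
  [15,26): 11 bp
  [26,36): 10 bp
  [36,41): 5 bp
  [41,58): 17 bp
  [58,67): 9 bp
  [67,71): 4 bp
  [71,83): 12 bp
  [83,87): 4 bp
  [87,95): 8 bp
  [95,103): 8 bp
  [103,109): 6 bp
  [109,114): 5 bp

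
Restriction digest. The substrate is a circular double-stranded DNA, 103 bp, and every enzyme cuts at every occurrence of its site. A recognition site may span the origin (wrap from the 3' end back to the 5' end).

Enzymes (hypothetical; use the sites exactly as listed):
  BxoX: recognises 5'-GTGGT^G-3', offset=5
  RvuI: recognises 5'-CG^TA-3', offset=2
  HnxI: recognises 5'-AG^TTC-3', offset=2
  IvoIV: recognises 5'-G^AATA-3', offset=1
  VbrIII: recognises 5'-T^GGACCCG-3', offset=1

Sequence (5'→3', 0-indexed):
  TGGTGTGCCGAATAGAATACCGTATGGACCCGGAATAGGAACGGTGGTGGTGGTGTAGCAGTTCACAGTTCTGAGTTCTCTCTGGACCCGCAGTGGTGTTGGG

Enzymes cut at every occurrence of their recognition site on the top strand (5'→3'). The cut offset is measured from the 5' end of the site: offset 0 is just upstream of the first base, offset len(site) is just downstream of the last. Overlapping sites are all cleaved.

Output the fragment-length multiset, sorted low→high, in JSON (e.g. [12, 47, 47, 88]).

[3,3,3,5,6,7,7,7,7,8,8,10,14,15]

Scan for sites:
  BxoX (GTGGTG, off=5): starts [43, 46, 49, 92, 102] → cuts [4, 48, 51, 54, 97]
  RvuI (CGTA, off=2): starts [20] → cuts [22]
  HnxI (AGTTC, off=2): starts [59, 66, 73] → cuts [61, 68, 75]
  IvoIV (GAATA, off=1): starts [9, 14, 32] → cuts [10, 15, 33]
  VbrIII (TGGACCCG, off=1): starts [24, 82] → cuts [25, 83]

Pooled cuts: [4, 10, 15, 22, 25, 33, 48, 51, 54, 61, 68, 75, 83, 97]

Fragments:
  4→10: 6 bp
  10→15: 5 bp
  15→22: 7 bp
  22→25: 3 bp
  25→33: 8 bp
  33→48: 15 bp
  48→51: 3 bp
  51→54: 3 bp
  54→61: 7 bp
  61→68: 7 bp
  68→75: 7 bp
  75→83: 8 bp
  83→97: 14 bp
  97→4 (wrap): 103-97+4 = 10 bp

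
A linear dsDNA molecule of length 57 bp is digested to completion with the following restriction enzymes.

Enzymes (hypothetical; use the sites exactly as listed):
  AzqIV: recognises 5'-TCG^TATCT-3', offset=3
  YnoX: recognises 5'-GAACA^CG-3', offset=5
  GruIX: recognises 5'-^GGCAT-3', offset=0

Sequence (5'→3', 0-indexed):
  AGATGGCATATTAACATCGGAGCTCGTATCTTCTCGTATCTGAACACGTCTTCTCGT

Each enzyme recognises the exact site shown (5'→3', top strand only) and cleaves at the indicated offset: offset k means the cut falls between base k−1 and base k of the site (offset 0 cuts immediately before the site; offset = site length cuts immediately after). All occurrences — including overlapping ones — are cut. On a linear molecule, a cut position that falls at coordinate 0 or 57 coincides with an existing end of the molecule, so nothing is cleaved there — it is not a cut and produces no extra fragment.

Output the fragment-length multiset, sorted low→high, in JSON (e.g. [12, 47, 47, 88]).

Scan for sites:
  AzqIV (TCGTATCT, off=3): starts [23, 33] → cuts [26, 36]
  YnoX (GAACACG, off=5): starts [41] → cuts [46]
  GruIX (GGCAT, off=0): starts [4] → cuts [4]

All cut coordinates (distinct, sorted): [4, 26, 36, 46]

Fragment lengths:
  [0,4): 4 bp
  [4,26): 22 bp
  [26,36): 10 bp
  [36,46): 10 bp
  [46,57): 11 bp

[4,10,10,11,22]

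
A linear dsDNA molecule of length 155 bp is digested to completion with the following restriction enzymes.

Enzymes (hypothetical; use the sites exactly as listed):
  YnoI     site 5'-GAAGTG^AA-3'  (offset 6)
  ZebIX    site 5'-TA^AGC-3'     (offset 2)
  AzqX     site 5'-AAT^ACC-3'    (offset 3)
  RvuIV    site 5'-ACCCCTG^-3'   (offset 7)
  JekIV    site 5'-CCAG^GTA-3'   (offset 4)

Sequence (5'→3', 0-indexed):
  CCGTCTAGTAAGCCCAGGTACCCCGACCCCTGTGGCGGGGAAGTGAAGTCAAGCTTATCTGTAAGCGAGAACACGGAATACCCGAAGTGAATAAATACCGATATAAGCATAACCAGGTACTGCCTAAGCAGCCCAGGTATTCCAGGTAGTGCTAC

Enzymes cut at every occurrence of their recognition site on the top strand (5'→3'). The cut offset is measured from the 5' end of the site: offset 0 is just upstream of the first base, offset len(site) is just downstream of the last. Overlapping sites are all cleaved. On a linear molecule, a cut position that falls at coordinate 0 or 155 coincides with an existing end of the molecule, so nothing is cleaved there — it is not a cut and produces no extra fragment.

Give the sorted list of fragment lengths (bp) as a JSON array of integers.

[7,7,9,9,10,10,10,10,10,11,13,15,16,18]

Site scan:
  YnoI GAAGTGAA/6: at [39, 83] ⇒ [45, 89]
  ZebIX TAAGC/2: at [8, 61, 103, 124] ⇒ [10, 63, 105, 126]
  AzqX AATACC/3: at [76, 93] ⇒ [79, 96]
  RvuIV ACCCCTG/7: at [25] ⇒ [32]
  JekIV CCAGGTA/4: at [13, 112, 132, 141] ⇒ [17, 116, 136, 145]

Pooled cuts: [10, 17, 32, 45, 63, 79, 89, 96, 105, 116, 126, 136, 145]

Fragments:
  [0,10): 10 bp
  [10,17): 7 bp
  [17,32): 15 bp
  [32,45): 13 bp
  [45,63): 18 bp
  [63,79): 16 bp
  [79,89): 10 bp
  [89,96): 7 bp
  [96,105): 9 bp
  [105,116): 11 bp
  [116,126): 10 bp
  [126,136): 10 bp
  [136,145): 9 bp
  [145,155): 10 bp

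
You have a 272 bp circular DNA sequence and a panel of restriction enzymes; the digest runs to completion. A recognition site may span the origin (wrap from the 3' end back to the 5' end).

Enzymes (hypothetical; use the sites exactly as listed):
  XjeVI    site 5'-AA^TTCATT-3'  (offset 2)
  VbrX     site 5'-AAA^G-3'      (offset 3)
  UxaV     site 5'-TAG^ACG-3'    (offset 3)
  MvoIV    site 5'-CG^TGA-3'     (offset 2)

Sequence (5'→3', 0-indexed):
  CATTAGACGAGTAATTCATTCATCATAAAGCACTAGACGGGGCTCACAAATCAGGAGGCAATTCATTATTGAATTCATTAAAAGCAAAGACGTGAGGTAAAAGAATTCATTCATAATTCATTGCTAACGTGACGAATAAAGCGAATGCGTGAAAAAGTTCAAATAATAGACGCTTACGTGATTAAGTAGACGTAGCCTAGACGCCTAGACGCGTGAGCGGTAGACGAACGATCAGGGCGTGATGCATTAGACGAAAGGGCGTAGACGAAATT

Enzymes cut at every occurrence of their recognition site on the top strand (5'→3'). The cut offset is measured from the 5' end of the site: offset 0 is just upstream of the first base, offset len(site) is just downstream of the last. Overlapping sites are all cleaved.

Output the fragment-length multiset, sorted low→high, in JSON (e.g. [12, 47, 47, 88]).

Scan for sites:
  XjeVI AATTCATT/2: at [12, 59, 71, 103, 114, 268] ⇒ [14, 61, 73, 105, 116, 270]
  VbrX AAAG/3: at [26, 80, 85, 99, 137, 153, 253] ⇒ [29, 83, 88, 102, 140, 156, 256]
  UxaV TAGACG/3: at [3, 33, 166, 186, 197, 205, 220, 247, 261] ⇒ [6, 36, 169, 189, 200, 208, 223, 250, 264]
  MvoIV CGTGA/2: at [90, 127, 147, 176, 211, 237] ⇒ [92, 129, 149, 178, 213, 239]

All cut coordinates (distinct, sorted): [6, 14, 29, 36, 61, 73, 83, 88, 92, 102, 105, 116, 129, 140, 149, 156, 169, 178, 189, 200, 208, 213, 223, 239, 250, 256, 264, 270]

Fragment lengths:
  6→14: 8 bp
  14→29: 15 bp
  29→36: 7 bp
  36→61: 25 bp
  61→73: 12 bp
  73→83: 10 bp
  83→88: 5 bp
  88→92: 4 bp
  92→102: 10 bp
  102→105: 3 bp
  105→116: 11 bp
  116→129: 13 bp
  129→140: 11 bp
  140→149: 9 bp
  149→156: 7 bp
  156→169: 13 bp
  169→178: 9 bp
  178→189: 11 bp
  189→200: 11 bp
  200→208: 8 bp
  208→213: 5 bp
  213→223: 10 bp
  223→239: 16 bp
  239→250: 11 bp
  250→256: 6 bp
  256→264: 8 bp
  264→270: 6 bp
  270→6 (wrap): 272-270+6 = 8 bp

[3,4,5,5,6,6,7,7,8,8,8,8,9,9,10,10,10,11,11,11,11,11,12,13,13,15,16,25]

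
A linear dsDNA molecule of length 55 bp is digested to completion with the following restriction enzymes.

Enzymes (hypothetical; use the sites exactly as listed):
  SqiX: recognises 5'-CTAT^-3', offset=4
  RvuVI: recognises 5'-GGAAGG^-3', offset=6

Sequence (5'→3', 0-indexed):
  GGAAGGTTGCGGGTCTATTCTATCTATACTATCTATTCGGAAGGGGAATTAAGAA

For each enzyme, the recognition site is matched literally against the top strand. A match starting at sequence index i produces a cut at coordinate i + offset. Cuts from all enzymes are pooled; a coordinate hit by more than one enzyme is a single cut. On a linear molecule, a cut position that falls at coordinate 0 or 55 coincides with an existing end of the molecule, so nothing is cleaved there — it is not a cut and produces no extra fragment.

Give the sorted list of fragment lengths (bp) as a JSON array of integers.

[4,4,5,5,6,8,11,12]

Per-enzyme occurrences:
  SqiX (CTAT, off=4): starts [14, 19, 23, 28, 32] → cuts [18, 23, 27, 32, 36]
  RvuVI (GGAAGG, off=6): starts [0, 38] → cuts [6, 44]

Pooled cuts: [6, 18, 23, 27, 32, 36, 44]

Fragment lengths:
  [0,6): 6 bp
  [6,18): 12 bp
  [18,23): 5 bp
  [23,27): 4 bp
  [27,32): 5 bp
  [32,36): 4 bp
  [36,44): 8 bp
  [44,55): 11 bp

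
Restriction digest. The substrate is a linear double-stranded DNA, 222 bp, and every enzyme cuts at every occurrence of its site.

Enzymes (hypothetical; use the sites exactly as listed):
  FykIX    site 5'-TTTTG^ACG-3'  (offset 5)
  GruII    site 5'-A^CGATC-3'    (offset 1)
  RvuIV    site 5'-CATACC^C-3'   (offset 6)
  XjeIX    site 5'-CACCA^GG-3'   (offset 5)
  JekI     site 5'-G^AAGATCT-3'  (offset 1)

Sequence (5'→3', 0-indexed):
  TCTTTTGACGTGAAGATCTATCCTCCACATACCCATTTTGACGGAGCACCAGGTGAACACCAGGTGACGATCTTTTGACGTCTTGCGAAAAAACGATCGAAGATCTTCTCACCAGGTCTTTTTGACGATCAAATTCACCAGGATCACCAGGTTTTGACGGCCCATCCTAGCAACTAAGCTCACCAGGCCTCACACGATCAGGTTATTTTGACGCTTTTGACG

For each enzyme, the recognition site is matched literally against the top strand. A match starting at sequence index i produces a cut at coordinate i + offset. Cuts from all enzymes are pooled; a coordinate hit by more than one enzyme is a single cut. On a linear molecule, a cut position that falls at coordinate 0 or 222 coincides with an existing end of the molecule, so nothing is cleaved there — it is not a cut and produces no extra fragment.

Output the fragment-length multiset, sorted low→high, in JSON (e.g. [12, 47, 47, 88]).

Per-enzyme occurrences:
  FykIX TTTTGACG/5: at [2, 35, 72, 119, 151, 205, 214] ⇒ [7, 40, 77, 124, 156, 210, 219]
  GruII ACGATC/1: at [66, 92, 124, 193] ⇒ [67, 93, 125, 194]
  RvuIV CATACCC/6: at [27] ⇒ [33]
  XjeIX CACCAGG/5: at [46, 57, 109, 135, 144, 180] ⇒ [51, 62, 114, 140, 149, 185]
  JekI GAAGATCT/1: at [11, 98] ⇒ [12, 99]

All cut coordinates (distinct, sorted): [7, 12, 33, 40, 51, 62, 67, 77, 93, 99, 114, 124, 125, 140, 149, 156, 185, 194, 210, 219]

Fragments:
  [0,7): 7 bp
  [7,12): 5 bp
  [12,33): 21 bp
  [33,40): 7 bp
  [40,51): 11 bp
  [51,62): 11 bp
  [62,67): 5 bp
  [67,77): 10 bp
  [77,93): 16 bp
  [93,99): 6 bp
  [99,114): 15 bp
  [114,124): 10 bp
  [124,125): 1 bp
  [125,140): 15 bp
  [140,149): 9 bp
  [149,156): 7 bp
  [156,185): 29 bp
  [185,194): 9 bp
  [194,210): 16 bp
  [210,219): 9 bp
  [219,222): 3 bp

[1,3,5,5,6,7,7,7,9,9,9,10,10,11,11,15,15,16,16,21,29]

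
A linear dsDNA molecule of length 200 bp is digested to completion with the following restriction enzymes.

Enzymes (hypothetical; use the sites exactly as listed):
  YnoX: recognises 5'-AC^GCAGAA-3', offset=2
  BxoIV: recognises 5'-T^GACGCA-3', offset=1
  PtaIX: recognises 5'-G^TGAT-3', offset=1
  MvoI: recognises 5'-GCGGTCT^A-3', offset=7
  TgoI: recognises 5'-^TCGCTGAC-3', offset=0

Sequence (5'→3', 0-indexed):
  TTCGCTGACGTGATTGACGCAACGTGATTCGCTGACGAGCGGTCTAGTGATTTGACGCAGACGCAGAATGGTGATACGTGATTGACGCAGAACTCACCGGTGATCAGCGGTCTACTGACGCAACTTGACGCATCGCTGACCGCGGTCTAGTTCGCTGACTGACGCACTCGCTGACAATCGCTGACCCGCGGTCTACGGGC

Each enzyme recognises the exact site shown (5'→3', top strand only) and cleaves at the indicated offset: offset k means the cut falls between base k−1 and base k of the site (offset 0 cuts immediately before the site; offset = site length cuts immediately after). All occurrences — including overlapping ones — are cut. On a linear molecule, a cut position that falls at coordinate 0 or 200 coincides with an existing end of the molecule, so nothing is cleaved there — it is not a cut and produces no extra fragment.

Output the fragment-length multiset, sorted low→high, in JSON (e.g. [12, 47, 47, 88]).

Scan for sites:
  YnoX (ACGCAGAA, off=2): starts [60, 84] → cuts [62, 86]
  BxoIV (TGACGCA, off=1): starts [14, 52, 82, 115, 125, 159] → cuts [15, 53, 83, 116, 126, 160]
  PtaIX (GTGAT, off=1): starts [9, 23, 46, 70, 77, 99] → cuts [10, 24, 47, 71, 78, 100]
  MvoI (GCGGTCTA, off=7): starts [38, 106, 141, 187] → cuts [45, 113, 148, 194]
  TgoI (TCGCTGAC, off=0): starts [1, 28, 132, 151, 167, 177] → cuts [1, 28, 132, 151, 167, 177]

All cut coordinates (distinct, sorted): [1, 10, 15, 24, 28, 45, 47, 53, 62, 71, 78, 83, 86, 100, 113, 116, 126, 132, 148, 151, 160, 167, 177, 194]

Fragments:
  [0,1): 1 bp
  [1,10): 9 bp
  [10,15): 5 bp
  [15,24): 9 bp
  [24,28): 4 bp
  [28,45): 17 bp
  [45,47): 2 bp
  [47,53): 6 bp
  [53,62): 9 bp
  [62,71): 9 bp
  [71,78): 7 bp
  [78,83): 5 bp
  [83,86): 3 bp
  [86,100): 14 bp
  [100,113): 13 bp
  [113,116): 3 bp
  [116,126): 10 bp
  [126,132): 6 bp
  [132,148): 16 bp
  [148,151): 3 bp
  [151,160): 9 bp
  [160,167): 7 bp
  [167,177): 10 bp
  [177,194): 17 bp
  [194,200): 6 bp

[1,2,3,3,3,4,5,5,6,6,6,7,7,9,9,9,9,9,10,10,13,14,16,17,17]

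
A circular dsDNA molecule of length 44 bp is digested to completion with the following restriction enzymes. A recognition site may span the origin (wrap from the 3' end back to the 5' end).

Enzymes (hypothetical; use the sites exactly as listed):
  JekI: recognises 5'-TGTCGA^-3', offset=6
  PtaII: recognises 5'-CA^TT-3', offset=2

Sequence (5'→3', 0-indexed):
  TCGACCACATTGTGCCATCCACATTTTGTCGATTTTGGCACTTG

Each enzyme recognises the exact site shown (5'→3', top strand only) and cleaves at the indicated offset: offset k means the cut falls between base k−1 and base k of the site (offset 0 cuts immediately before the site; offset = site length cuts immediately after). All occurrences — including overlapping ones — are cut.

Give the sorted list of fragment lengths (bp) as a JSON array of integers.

Per-enzyme occurrences:
  JekI TGTCGA/6: at [26, 42] ⇒ [4, 32]
  PtaII CATT/2: at [7, 21] ⇒ [9, 23]

Pooled cuts: [4, 9, 23, 32]

Fragments:
  4→9: 5 bp
  9→23: 14 bp
  23→32: 9 bp
  32→4 (wrap): 44-32+4 = 16 bp

[5,9,14,16]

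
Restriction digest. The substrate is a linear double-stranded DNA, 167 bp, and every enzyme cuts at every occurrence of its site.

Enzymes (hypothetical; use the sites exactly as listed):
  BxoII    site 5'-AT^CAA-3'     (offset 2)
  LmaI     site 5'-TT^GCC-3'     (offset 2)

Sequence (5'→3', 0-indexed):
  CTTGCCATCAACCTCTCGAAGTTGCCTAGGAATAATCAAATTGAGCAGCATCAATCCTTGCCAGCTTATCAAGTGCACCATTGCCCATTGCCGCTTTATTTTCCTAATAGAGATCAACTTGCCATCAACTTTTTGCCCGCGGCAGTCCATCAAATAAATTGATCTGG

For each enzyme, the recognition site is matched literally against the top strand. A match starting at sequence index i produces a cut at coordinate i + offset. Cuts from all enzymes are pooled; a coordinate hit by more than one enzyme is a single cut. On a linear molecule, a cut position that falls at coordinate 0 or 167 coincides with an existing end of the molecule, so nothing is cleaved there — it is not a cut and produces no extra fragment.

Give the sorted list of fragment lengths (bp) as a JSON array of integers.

[3,5,5,6,7,8,9,10,13,13,15,15,16,17,25]

Per-enzyme occurrences:
  BxoII (ATCAA, off=2): starts [6, 34, 49, 67, 112, 123, 148] → cuts [8, 36, 51, 69, 114, 125, 150]
  LmaI (TTGCC, off=2): starts [1, 21, 57, 80, 87, 118, 132] → cuts [3, 23, 59, 82, 89, 120, 134]

Pooled cuts: [3, 8, 23, 36, 51, 59, 69, 82, 89, 114, 120, 125, 134, 150]

Fragments:
  [0,3): 3 bp
  [3,8): 5 bp
  [8,23): 15 bp
  [23,36): 13 bp
  [36,51): 15 bp
  [51,59): 8 bp
  [59,69): 10 bp
  [69,82): 13 bp
  [82,89): 7 bp
  [89,114): 25 bp
  [114,120): 6 bp
  [120,125): 5 bp
  [125,134): 9 bp
  [134,150): 16 bp
  [150,167): 17 bp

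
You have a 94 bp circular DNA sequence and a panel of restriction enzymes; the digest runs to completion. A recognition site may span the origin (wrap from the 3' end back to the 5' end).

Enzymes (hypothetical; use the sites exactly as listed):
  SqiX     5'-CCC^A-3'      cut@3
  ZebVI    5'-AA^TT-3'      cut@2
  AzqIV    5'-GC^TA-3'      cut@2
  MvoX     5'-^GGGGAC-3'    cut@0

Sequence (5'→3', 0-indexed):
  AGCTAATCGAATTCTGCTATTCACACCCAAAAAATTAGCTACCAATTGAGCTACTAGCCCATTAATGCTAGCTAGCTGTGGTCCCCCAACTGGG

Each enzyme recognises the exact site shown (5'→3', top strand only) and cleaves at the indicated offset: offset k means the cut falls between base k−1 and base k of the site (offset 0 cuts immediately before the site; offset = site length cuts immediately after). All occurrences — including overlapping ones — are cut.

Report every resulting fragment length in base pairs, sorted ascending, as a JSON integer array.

Scan for sites:
  SqiX CCCA/3: at [25, 57, 84] ⇒ [28, 60, 87]
  ZebVI AATT/2: at [9, 32, 43] ⇒ [11, 34, 45]
  AzqIV GCTA/2: at [1, 15, 37, 49, 66, 70] ⇒ [3, 17, 39, 51, 68, 72]
  MvoX (GGGGAC, off=0): no sites

All cut coordinates (distinct, sorted): [3, 11, 17, 28, 34, 39, 45, 51, 60, 68, 72, 87]

Fragments:
  3→11: 8 bp
  11→17: 6 bp
  17→28: 11 bp
  28→34: 6 bp
  34→39: 5 bp
  39→45: 6 bp
  45→51: 6 bp
  51→60: 9 bp
  60→68: 8 bp
  68→72: 4 bp
  72→87: 15 bp
  87→3 (wrap): 94-87+3 = 10 bp

[4,5,6,6,6,6,8,8,9,10,11,15]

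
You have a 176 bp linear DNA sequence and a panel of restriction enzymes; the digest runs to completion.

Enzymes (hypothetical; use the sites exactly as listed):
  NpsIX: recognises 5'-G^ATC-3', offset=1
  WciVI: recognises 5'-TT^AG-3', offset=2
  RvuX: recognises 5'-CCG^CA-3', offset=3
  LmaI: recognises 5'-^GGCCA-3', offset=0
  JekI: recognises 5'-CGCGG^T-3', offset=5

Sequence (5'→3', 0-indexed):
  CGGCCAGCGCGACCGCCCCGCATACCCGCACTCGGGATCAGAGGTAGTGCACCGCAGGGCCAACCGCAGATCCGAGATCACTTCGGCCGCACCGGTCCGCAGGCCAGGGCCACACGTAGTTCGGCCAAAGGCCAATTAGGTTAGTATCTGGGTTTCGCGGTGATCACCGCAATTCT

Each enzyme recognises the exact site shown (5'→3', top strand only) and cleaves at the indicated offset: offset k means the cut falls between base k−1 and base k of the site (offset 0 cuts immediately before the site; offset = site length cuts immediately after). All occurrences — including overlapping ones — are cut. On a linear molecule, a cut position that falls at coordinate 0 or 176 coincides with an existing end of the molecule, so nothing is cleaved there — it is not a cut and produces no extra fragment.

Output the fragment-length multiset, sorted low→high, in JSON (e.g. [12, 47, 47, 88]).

Site scan:
  NpsIX GATC/1: at [35, 68, 75, 161] ⇒ [36, 69, 76, 162]
  WciVI TTAG/2: at [135, 140] ⇒ [137, 142]
  RvuX CCGCA/3: at [17, 25, 51, 63, 86, 96, 166] ⇒ [20, 28, 54, 66, 89, 99, 169]
  LmaI GGCCA/0: at [1, 57, 101, 107, 122, 129] ⇒ [1, 57, 101, 107, 122, 129]
  JekI CGCGGT/5: at [155] ⇒ [160]

All cut coordinates (distinct, sorted): [1, 20, 28, 36, 54, 57, 66, 69, 76, 89, 99, 101, 107, 122, 129, 137, 142, 160, 162, 169]

Fragments:
  [0,1): 1 bp
  [1,20): 19 bp
  [20,28): 8 bp
  [28,36): 8 bp
  [36,54): 18 bp
  [54,57): 3 bp
  [57,66): 9 bp
  [66,69): 3 bp
  [69,76): 7 bp
  [76,89): 13 bp
  [89,99): 10 bp
  [99,101): 2 bp
  [101,107): 6 bp
  [107,122): 15 bp
  [122,129): 7 bp
  [129,137): 8 bp
  [137,142): 5 bp
  [142,160): 18 bp
  [160,162): 2 bp
  [162,169): 7 bp
  [169,176): 7 bp

[1,2,2,3,3,5,6,7,7,7,7,8,8,8,9,10,13,15,18,18,19]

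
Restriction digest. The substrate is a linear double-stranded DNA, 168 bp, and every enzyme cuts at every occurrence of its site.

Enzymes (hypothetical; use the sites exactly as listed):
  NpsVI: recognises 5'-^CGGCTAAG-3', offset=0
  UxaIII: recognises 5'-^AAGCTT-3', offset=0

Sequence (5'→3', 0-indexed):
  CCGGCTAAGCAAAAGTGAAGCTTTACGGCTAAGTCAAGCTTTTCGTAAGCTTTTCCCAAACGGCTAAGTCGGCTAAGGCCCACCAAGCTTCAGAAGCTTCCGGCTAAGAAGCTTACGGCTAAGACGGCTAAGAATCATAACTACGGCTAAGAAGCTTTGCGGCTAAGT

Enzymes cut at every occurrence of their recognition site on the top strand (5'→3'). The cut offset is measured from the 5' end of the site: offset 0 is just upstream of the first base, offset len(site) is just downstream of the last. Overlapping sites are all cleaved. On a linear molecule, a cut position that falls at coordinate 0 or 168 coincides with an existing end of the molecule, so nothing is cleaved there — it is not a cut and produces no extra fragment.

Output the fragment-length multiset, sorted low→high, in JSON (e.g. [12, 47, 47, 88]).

[1,7,7,8,8,8,8,9,9,9,9,10,11,14,15,16,19]

Site scan:
  NpsVI CGGCTAAG/0: at [1, 25, 60, 69, 100, 115, 124, 143, 159] ⇒ [1, 25, 60, 69, 100, 115, 124, 143, 159]
  UxaIII AAGCTT/0: at [17, 35, 46, 84, 93, 108, 151] ⇒ [17, 35, 46, 84, 93, 108, 151]

Pooled cuts: [1, 17, 25, 35, 46, 60, 69, 84, 93, 100, 108, 115, 124, 143, 151, 159]

Fragment lengths:
  [0,1): 1 bp
  [1,17): 16 bp
  [17,25): 8 bp
  [25,35): 10 bp
  [35,46): 11 bp
  [46,60): 14 bp
  [60,69): 9 bp
  [69,84): 15 bp
  [84,93): 9 bp
  [93,100): 7 bp
  [100,108): 8 bp
  [108,115): 7 bp
  [115,124): 9 bp
  [124,143): 19 bp
  [143,151): 8 bp
  [151,159): 8 bp
  [159,168): 9 bp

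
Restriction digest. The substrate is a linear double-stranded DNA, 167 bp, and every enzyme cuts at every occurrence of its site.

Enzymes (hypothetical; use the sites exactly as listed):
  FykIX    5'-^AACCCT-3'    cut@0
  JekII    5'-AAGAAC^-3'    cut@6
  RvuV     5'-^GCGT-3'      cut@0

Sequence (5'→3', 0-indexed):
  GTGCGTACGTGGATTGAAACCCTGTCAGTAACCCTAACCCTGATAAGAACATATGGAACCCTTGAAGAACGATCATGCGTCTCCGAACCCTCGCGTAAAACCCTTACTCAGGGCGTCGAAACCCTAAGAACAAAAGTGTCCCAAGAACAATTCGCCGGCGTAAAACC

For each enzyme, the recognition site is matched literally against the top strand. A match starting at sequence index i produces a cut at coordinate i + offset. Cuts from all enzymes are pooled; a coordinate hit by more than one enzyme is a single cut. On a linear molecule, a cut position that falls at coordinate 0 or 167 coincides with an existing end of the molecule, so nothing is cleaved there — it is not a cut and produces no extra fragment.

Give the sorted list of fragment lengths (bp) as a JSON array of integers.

Scan for sites:
  FykIX (AACCCT, off=0): starts [17, 29, 35, 56, 85, 98, 119] → cuts [17, 29, 35, 56, 85, 98, 119]
  JekII (AAGAAC, off=6): starts [44, 64, 125, 142] → cuts [50, 70, 131, 148]
  RvuV (GCGT, off=0): starts [2, 76, 92, 112, 157] → cuts [2, 76, 92, 112, 157]

Pooled cuts: [2, 17, 29, 35, 50, 56, 70, 76, 85, 92, 98, 112, 119, 131, 148, 157]

Fragment lengths:
  [0,2): 2 bp
  [2,17): 15 bp
  [17,29): 12 bp
  [29,35): 6 bp
  [35,50): 15 bp
  [50,56): 6 bp
  [56,70): 14 bp
  [70,76): 6 bp
  [76,85): 9 bp
  [85,92): 7 bp
  [92,98): 6 bp
  [98,112): 14 bp
  [112,119): 7 bp
  [119,131): 12 bp
  [131,148): 17 bp
  [148,157): 9 bp
  [157,167): 10 bp

[2,6,6,6,6,7,7,9,9,10,12,12,14,14,15,15,17]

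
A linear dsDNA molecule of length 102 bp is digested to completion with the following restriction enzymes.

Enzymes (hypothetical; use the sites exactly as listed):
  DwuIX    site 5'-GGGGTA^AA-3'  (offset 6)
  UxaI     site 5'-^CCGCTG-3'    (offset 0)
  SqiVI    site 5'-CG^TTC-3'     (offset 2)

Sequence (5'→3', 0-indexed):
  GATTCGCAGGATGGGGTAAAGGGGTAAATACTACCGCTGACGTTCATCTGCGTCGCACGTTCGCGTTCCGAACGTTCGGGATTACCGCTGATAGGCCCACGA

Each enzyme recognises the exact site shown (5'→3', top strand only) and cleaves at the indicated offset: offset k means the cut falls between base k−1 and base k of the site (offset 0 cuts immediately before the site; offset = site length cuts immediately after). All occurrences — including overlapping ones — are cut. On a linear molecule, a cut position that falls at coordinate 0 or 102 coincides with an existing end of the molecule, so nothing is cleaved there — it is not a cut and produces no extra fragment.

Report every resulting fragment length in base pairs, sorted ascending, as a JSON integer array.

Per-enzyme occurrences:
  DwuIX (GGGGTAAA, off=6): starts [12, 20] → cuts [18, 26]
  UxaI (CCGCTG, off=0): starts [33, 84] → cuts [33, 84]
  SqiVI (CGTTC, off=2): starts [40, 57, 63, 72] → cuts [42, 59, 65, 74]

Pooled cuts: [18, 26, 33, 42, 59, 65, 74, 84]

Fragment lengths:
  [0,18): 18 bp
  [18,26): 8 bp
  [26,33): 7 bp
  [33,42): 9 bp
  [42,59): 17 bp
  [59,65): 6 bp
  [65,74): 9 bp
  [74,84): 10 bp
  [84,102): 18 bp

[6,7,8,9,9,10,17,18,18]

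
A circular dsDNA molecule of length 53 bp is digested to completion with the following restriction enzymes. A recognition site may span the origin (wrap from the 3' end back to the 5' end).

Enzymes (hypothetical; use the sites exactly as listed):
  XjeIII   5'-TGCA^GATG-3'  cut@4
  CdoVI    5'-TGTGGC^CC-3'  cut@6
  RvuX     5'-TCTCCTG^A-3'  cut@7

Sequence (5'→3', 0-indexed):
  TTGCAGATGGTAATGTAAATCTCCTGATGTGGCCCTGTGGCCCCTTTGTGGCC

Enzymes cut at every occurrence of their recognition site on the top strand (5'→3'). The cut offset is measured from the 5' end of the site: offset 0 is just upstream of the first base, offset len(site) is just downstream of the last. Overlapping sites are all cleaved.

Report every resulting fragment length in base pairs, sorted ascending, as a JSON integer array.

[7,8,17,21]

Per-enzyme occurrences:
  XjeIII (TGCAGATG, off=4): starts [1] → cuts [5]
  CdoVI (TGTGGCCC, off=6): starts [27, 35] → cuts [33, 41]
  RvuX (TCTCCTGA, off=7): starts [19] → cuts [26]

All cut coordinates (distinct, sorted): [5, 26, 33, 41]

Fragment lengths:
  5→26: 21 bp
  26→33: 7 bp
  33→41: 8 bp
  41→5 (wrap): 53-41+5 = 17 bp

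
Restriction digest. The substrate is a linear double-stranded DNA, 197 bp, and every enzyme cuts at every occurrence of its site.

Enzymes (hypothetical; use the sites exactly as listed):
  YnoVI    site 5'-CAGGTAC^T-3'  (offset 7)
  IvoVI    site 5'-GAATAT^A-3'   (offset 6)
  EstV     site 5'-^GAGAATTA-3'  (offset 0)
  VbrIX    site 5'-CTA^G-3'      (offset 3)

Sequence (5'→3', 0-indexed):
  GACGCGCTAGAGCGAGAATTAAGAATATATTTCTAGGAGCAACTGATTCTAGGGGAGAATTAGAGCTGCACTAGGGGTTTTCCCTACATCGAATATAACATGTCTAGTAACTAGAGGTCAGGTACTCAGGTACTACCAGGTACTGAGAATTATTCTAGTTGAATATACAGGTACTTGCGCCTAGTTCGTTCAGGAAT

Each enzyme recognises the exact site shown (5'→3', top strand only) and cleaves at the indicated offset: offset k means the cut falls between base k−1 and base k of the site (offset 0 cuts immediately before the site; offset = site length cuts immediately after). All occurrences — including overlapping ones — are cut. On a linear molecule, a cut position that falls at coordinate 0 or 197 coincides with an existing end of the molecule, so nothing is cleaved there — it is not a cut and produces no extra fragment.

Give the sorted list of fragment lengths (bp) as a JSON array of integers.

[1,3,4,7,7,8,8,9,9,9,10,10,12,13,14,15,16,19,23]

Site scan:
  YnoVI (CAGGTACT, off=7): starts [118, 126, 136, 167] → cuts [125, 133, 143, 174]
  IvoVI (GAATATA, off=6): starts [22, 90, 160] → cuts [28, 96, 166]
  EstV (GAGAATTA, off=0): starts [13, 54, 144] → cuts [13, 54, 144]
  VbrIX (CTAG, off=3): starts [6, 32, 48, 70, 103, 110, 154, 180] → cuts [9, 35, 51, 73, 106, 113, 157, 183]

All cut coordinates (distinct, sorted): [9, 13, 28, 35, 51, 54, 73, 96, 106, 113, 125, 133, 143, 144, 157, 166, 174, 183]

Fragment lengths:
  [0,9): 9 bp
  [9,13): 4 bp
  [13,28): 15 bp
  [28,35): 7 bp
  [35,51): 16 bp
  [51,54): 3 bp
  [54,73): 19 bp
  [73,96): 23 bp
  [96,106): 10 bp
  [106,113): 7 bp
  [113,125): 12 bp
  [125,133): 8 bp
  [133,143): 10 bp
  [143,144): 1 bp
  [144,157): 13 bp
  [157,166): 9 bp
  [166,174): 8 bp
  [174,183): 9 bp
  [183,197): 14 bp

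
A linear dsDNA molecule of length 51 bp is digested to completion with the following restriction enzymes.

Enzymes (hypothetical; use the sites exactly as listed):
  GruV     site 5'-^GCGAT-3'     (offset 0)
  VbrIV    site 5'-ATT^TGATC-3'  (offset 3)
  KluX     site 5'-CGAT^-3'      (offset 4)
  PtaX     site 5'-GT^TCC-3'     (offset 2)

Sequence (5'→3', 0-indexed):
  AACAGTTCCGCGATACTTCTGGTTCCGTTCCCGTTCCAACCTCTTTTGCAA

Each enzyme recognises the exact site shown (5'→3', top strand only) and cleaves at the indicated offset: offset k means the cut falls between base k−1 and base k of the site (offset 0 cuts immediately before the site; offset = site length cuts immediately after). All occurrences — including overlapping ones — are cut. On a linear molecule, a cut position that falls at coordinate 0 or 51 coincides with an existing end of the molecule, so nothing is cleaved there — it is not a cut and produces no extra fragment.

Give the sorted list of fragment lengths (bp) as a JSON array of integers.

[3,5,5,6,6,9,17]

Site scan:
  GruV (GCGAT, off=0): starts [9] → cuts [9]
  VbrIV (ATTTGATC, off=3): no sites
  KluX (CGAT, off=4): starts [10] → cuts [14]
  PtaX (GTTCC, off=2): starts [4, 21, 26, 32] → cuts [6, 23, 28, 34]

Pooled cuts: [6, 9, 14, 23, 28, 34]

Fragments:
  [0,6): 6 bp
  [6,9): 3 bp
  [9,14): 5 bp
  [14,23): 9 bp
  [23,28): 5 bp
  [28,34): 6 bp
  [34,51): 17 bp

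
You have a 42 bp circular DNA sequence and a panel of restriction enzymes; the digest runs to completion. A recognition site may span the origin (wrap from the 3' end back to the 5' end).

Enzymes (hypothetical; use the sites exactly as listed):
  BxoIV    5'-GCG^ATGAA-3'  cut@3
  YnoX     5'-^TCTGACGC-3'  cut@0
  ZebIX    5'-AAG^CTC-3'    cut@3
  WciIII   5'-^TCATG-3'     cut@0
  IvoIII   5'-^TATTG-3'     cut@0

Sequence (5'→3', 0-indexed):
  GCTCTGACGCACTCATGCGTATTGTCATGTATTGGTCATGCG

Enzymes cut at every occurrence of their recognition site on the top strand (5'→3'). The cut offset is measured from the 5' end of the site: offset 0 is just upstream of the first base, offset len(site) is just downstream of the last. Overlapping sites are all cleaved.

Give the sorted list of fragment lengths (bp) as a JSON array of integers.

[5,5,6,7,9,10]

Per-enzyme occurrences:
  BxoIV (GCGATGAA, off=3): no sites
  YnoX TCTGACGC/0: at [2] ⇒ [2]
  ZebIX (AAGCTC, off=3): no sites
  WciIII TCATG/0: at [12, 24, 35] ⇒ [12, 24, 35]
  IvoIII TATTG/0: at [19, 29] ⇒ [19, 29]

All cut coordinates (distinct, sorted): [2, 12, 19, 24, 29, 35]

Fragments:
  2→12: 10 bp
  12→19: 7 bp
  19→24: 5 bp
  24→29: 5 bp
  29→35: 6 bp
  35→2 (wrap): 42-35+2 = 9 bp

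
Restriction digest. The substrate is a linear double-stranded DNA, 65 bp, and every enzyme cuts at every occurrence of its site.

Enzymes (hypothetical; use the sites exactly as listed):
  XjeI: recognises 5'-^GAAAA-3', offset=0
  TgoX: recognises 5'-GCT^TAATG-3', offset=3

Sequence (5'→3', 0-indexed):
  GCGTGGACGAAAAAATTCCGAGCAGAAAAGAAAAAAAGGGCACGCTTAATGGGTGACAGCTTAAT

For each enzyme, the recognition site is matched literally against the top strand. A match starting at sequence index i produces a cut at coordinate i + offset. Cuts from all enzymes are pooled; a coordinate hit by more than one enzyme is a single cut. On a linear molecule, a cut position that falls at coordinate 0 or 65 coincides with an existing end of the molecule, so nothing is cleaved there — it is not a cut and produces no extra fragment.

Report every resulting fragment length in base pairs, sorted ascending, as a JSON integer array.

Per-enzyme occurrences:
  XjeI (GAAAA, off=0): starts [8, 24, 29] → cuts [8, 24, 29]
  TgoX (GCTTAATG, off=3): starts [43] → cuts [46]

All cut coordinates (distinct, sorted): [8, 24, 29, 46]

Fragment lengths:
  [0,8): 8 bp
  [8,24): 16 bp
  [24,29): 5 bp
  [29,46): 17 bp
  [46,65): 19 bp

[5,8,16,17,19]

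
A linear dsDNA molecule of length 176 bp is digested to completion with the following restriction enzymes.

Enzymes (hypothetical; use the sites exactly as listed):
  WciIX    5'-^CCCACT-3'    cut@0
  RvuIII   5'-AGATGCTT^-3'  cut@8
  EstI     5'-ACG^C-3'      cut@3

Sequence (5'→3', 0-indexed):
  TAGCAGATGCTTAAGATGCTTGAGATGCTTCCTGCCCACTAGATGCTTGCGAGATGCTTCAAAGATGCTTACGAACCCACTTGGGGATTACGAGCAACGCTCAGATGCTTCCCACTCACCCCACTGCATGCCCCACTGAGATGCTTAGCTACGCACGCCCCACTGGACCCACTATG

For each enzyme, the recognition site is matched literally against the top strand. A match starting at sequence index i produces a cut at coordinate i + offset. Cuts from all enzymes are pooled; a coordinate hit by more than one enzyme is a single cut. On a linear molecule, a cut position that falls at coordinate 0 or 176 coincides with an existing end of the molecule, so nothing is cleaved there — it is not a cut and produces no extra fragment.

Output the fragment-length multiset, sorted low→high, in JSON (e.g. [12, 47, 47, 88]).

Site scan:
  WciIX CCCACT/0: at [34, 75, 110, 119, 131, 158, 167] ⇒ [34, 75, 110, 119, 131, 158, 167]
  RvuIII AGATGCTT/8: at [4, 13, 22, 40, 51, 62, 102, 138] ⇒ [12, 21, 30, 48, 59, 70, 110, 146]
  EstI ACGC/3: at [96, 150, 154] ⇒ [99, 153, 157]

All cut coordinates (distinct, sorted): [12, 21, 30, 34, 48, 59, 70, 75, 99, 110, 119, 131, 146, 153, 157, 158, 167]

Fragment lengths:
  [0,12): 12 bp
  [12,21): 9 bp
  [21,30): 9 bp
  [30,34): 4 bp
  [34,48): 14 bp
  [48,59): 11 bp
  [59,70): 11 bp
  [70,75): 5 bp
  [75,99): 24 bp
  [99,110): 11 bp
  [110,119): 9 bp
  [119,131): 12 bp
  [131,146): 15 bp
  [146,153): 7 bp
  [153,157): 4 bp
  [157,158): 1 bp
  [158,167): 9 bp
  [167,176): 9 bp

[1,4,4,5,7,9,9,9,9,9,11,11,11,12,12,14,15,24]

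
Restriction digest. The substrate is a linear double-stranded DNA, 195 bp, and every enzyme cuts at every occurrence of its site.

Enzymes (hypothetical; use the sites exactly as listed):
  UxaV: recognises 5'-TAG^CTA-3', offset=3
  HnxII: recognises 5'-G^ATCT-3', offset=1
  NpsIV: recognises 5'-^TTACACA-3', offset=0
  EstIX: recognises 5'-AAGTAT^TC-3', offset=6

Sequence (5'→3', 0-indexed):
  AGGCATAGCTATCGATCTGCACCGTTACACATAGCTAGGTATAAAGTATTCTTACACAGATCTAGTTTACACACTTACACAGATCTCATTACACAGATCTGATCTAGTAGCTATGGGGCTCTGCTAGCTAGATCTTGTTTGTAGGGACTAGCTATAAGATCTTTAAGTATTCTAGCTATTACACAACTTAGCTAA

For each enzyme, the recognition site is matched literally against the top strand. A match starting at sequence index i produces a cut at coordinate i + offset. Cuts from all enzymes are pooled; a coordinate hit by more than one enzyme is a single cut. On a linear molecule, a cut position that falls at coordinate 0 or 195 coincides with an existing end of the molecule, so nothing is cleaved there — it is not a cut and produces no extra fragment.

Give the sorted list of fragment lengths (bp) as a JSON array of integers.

[2,3,4,4,5,5,6,6,7,7,8,8,8,8,8,9,10,10,12,13,15,17,20]

Per-enzyme occurrences:
  UxaV TAGCTA/3: at [5, 31, 107, 124, 148, 172, 188] ⇒ [8, 34, 110, 127, 151, 175, 191]
  HnxII GATCT/1: at [13, 58, 81, 95, 100, 130, 157] ⇒ [14, 59, 82, 96, 101, 131, 158]
  NpsIV TTACACA/0: at [24, 51, 66, 74, 88, 178] ⇒ [24, 51, 66, 74, 88, 178]
  EstIX AAGTATTC/6: at [43, 164] ⇒ [49, 170]

All cut coordinates (distinct, sorted): [8, 14, 24, 34, 49, 51, 59, 66, 74, 82, 88, 96, 101, 110, 127, 131, 151, 158, 170, 175, 178, 191]

Fragments:
  [0,8): 8 bp
  [8,14): 6 bp
  [14,24): 10 bp
  [24,34): 10 bp
  [34,49): 15 bp
  [49,51): 2 bp
  [51,59): 8 bp
  [59,66): 7 bp
  [66,74): 8 bp
  [74,82): 8 bp
  [82,88): 6 bp
  [88,96): 8 bp
  [96,101): 5 bp
  [101,110): 9 bp
  [110,127): 17 bp
  [127,131): 4 bp
  [131,151): 20 bp
  [151,158): 7 bp
  [158,170): 12 bp
  [170,175): 5 bp
  [175,178): 3 bp
  [178,191): 13 bp
  [191,195): 4 bp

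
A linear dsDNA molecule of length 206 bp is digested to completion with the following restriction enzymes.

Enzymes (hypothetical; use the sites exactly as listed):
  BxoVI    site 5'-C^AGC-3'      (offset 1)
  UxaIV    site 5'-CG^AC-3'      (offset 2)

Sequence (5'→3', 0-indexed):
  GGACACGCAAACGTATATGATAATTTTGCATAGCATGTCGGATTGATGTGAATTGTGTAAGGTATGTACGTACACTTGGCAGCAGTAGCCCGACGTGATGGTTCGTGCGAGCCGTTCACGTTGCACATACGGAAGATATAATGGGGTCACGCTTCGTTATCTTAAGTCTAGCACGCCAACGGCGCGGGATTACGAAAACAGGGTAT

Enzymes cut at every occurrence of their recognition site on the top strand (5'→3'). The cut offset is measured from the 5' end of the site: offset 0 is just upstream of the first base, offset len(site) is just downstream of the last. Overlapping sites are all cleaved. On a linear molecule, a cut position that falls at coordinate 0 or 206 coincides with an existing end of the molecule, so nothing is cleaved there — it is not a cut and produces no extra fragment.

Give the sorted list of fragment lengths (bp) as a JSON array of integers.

[12,80,114]

Scan for sites:
  BxoVI (CAGC, off=1): starts [79] → cuts [80]
  UxaIV (CGAC, off=2): starts [90] → cuts [92]

All cut coordinates (distinct, sorted): [80, 92]

Fragments:
  [0,80): 80 bp
  [80,92): 12 bp
  [92,206): 114 bp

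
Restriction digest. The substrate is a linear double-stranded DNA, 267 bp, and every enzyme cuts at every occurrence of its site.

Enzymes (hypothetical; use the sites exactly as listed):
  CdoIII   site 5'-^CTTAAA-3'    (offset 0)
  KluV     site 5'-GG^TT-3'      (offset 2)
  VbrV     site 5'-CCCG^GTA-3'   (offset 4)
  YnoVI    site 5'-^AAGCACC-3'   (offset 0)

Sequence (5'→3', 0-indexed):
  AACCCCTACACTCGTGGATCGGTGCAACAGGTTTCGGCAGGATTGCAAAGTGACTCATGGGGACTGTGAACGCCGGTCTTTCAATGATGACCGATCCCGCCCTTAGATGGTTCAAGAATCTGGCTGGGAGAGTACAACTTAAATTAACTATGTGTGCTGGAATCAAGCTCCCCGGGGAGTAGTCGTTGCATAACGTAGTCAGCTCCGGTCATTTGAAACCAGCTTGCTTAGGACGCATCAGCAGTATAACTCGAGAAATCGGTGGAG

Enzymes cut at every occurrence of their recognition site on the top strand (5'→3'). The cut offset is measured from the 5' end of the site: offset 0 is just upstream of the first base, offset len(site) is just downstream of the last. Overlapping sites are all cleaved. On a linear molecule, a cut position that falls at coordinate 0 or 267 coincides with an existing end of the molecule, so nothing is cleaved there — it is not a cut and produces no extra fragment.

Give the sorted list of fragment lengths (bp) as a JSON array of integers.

[27,31,79,130]

Per-enzyme occurrences:
  CdoIII (CTTAAA, off=0): starts [137] → cuts [137]
  KluV (GGTT, off=2): starts [29, 108] → cuts [31, 110]
  VbrV (CCCGGTA, off=4): no sites
  YnoVI (AAGCACC, off=0): no sites

All cut coordinates (distinct, sorted): [31, 110, 137]

Fragment lengths:
  [0,31): 31 bp
  [31,110): 79 bp
  [110,137): 27 bp
  [137,267): 130 bp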